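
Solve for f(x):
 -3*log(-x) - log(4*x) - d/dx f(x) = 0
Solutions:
 f(x) = C1 - 4*x*log(x) + x*(-2*log(2) + 4 - 3*I*pi)


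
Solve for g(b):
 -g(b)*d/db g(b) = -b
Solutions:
 g(b) = -sqrt(C1 + b^2)
 g(b) = sqrt(C1 + b^2)


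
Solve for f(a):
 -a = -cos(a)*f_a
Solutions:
 f(a) = C1 + Integral(a/cos(a), a)


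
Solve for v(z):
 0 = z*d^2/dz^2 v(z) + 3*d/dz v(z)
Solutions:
 v(z) = C1 + C2/z^2


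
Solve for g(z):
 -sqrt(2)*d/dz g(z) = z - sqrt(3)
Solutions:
 g(z) = C1 - sqrt(2)*z^2/4 + sqrt(6)*z/2


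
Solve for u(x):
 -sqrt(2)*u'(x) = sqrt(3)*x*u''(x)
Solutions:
 u(x) = C1 + C2*x^(1 - sqrt(6)/3)


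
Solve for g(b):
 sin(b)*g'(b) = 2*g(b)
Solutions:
 g(b) = C1*(cos(b) - 1)/(cos(b) + 1)


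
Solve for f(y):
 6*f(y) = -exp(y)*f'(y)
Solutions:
 f(y) = C1*exp(6*exp(-y))


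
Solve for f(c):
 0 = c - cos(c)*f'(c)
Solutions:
 f(c) = C1 + Integral(c/cos(c), c)


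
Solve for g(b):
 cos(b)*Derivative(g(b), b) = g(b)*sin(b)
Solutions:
 g(b) = C1/cos(b)


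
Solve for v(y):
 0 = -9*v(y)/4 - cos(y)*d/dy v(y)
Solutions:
 v(y) = C1*(sin(y) - 1)^(9/8)/(sin(y) + 1)^(9/8)


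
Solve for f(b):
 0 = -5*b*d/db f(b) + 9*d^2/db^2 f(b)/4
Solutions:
 f(b) = C1 + C2*erfi(sqrt(10)*b/3)


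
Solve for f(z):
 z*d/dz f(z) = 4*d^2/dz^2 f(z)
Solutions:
 f(z) = C1 + C2*erfi(sqrt(2)*z/4)


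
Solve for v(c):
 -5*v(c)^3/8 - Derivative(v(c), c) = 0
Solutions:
 v(c) = -2*sqrt(-1/(C1 - 5*c))
 v(c) = 2*sqrt(-1/(C1 - 5*c))


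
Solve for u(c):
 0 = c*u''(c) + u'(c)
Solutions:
 u(c) = C1 + C2*log(c)


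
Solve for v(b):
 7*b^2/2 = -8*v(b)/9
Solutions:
 v(b) = -63*b^2/16


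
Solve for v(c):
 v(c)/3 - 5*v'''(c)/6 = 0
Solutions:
 v(c) = C3*exp(2^(1/3)*5^(2/3)*c/5) + (C1*sin(2^(1/3)*sqrt(3)*5^(2/3)*c/10) + C2*cos(2^(1/3)*sqrt(3)*5^(2/3)*c/10))*exp(-2^(1/3)*5^(2/3)*c/10)


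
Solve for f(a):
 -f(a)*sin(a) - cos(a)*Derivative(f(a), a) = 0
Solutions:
 f(a) = C1*cos(a)


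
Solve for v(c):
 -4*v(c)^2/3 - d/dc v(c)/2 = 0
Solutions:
 v(c) = 3/(C1 + 8*c)


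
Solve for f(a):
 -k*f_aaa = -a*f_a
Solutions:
 f(a) = C1 + Integral(C2*airyai(a*(1/k)^(1/3)) + C3*airybi(a*(1/k)^(1/3)), a)


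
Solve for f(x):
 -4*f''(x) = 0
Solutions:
 f(x) = C1 + C2*x


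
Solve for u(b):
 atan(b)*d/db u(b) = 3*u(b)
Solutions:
 u(b) = C1*exp(3*Integral(1/atan(b), b))


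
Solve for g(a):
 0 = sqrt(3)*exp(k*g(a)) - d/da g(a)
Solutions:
 g(a) = Piecewise((log(-1/(C1*k + sqrt(3)*a*k))/k, Ne(k, 0)), (nan, True))
 g(a) = Piecewise((C1 + sqrt(3)*a, Eq(k, 0)), (nan, True))


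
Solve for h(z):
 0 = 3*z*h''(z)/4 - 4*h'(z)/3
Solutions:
 h(z) = C1 + C2*z^(25/9)


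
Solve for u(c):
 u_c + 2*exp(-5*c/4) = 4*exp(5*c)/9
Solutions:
 u(c) = C1 + 4*exp(5*c)/45 + 8*exp(-5*c/4)/5


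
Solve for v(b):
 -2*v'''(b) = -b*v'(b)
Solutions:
 v(b) = C1 + Integral(C2*airyai(2^(2/3)*b/2) + C3*airybi(2^(2/3)*b/2), b)


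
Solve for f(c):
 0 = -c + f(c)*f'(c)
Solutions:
 f(c) = -sqrt(C1 + c^2)
 f(c) = sqrt(C1 + c^2)


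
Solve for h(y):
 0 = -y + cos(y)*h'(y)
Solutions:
 h(y) = C1 + Integral(y/cos(y), y)


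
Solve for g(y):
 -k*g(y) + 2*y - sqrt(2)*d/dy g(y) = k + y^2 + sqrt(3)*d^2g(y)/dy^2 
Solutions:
 g(y) = C1*exp(sqrt(6)*y*(sqrt(-2*sqrt(3)*k + 1) - 1)/6) + C2*exp(-sqrt(6)*y*(sqrt(-2*sqrt(3)*k + 1) + 1)/6) - 1 - y^2/k + 2*y/k + 2*sqrt(2)*y/k^2 - 2*sqrt(2)/k^2 + 2*sqrt(3)/k^2 - 4/k^3


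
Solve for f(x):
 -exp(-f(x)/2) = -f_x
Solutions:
 f(x) = 2*log(C1 + x/2)


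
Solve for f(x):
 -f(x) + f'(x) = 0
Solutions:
 f(x) = C1*exp(x)


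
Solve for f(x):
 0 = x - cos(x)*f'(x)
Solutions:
 f(x) = C1 + Integral(x/cos(x), x)


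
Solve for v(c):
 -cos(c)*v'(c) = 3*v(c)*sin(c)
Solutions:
 v(c) = C1*cos(c)^3


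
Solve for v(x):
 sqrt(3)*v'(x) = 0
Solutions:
 v(x) = C1


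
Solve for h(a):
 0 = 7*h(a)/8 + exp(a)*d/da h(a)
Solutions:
 h(a) = C1*exp(7*exp(-a)/8)


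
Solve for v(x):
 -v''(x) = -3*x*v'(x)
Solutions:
 v(x) = C1 + C2*erfi(sqrt(6)*x/2)


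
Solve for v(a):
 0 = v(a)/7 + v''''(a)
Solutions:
 v(a) = (C1*sin(sqrt(2)*7^(3/4)*a/14) + C2*cos(sqrt(2)*7^(3/4)*a/14))*exp(-sqrt(2)*7^(3/4)*a/14) + (C3*sin(sqrt(2)*7^(3/4)*a/14) + C4*cos(sqrt(2)*7^(3/4)*a/14))*exp(sqrt(2)*7^(3/4)*a/14)


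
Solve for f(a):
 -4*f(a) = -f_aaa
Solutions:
 f(a) = C3*exp(2^(2/3)*a) + (C1*sin(2^(2/3)*sqrt(3)*a/2) + C2*cos(2^(2/3)*sqrt(3)*a/2))*exp(-2^(2/3)*a/2)


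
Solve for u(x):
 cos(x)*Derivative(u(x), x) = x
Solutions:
 u(x) = C1 + Integral(x/cos(x), x)


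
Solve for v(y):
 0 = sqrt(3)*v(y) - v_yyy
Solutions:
 v(y) = C3*exp(3^(1/6)*y) + (C1*sin(3^(2/3)*y/2) + C2*cos(3^(2/3)*y/2))*exp(-3^(1/6)*y/2)


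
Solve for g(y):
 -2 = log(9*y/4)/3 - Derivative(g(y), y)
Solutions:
 g(y) = C1 + y*log(y)/3 - 2*y*log(2)/3 + 2*y*log(3)/3 + 5*y/3


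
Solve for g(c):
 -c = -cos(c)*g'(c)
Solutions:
 g(c) = C1 + Integral(c/cos(c), c)


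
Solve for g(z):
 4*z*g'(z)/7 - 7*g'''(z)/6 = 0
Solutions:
 g(z) = C1 + Integral(C2*airyai(2*21^(1/3)*z/7) + C3*airybi(2*21^(1/3)*z/7), z)


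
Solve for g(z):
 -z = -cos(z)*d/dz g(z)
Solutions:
 g(z) = C1 + Integral(z/cos(z), z)


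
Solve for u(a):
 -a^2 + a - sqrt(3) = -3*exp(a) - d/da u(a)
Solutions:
 u(a) = C1 + a^3/3 - a^2/2 + sqrt(3)*a - 3*exp(a)


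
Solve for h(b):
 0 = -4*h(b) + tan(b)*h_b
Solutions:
 h(b) = C1*sin(b)^4


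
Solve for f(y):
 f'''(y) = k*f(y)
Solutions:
 f(y) = C1*exp(k^(1/3)*y) + C2*exp(k^(1/3)*y*(-1 + sqrt(3)*I)/2) + C3*exp(-k^(1/3)*y*(1 + sqrt(3)*I)/2)


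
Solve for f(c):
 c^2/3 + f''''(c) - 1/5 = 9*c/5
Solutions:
 f(c) = C1 + C2*c + C3*c^2 + C4*c^3 - c^6/1080 + 3*c^5/200 + c^4/120


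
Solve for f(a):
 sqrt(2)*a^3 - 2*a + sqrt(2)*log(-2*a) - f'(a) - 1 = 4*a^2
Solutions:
 f(a) = C1 + sqrt(2)*a^4/4 - 4*a^3/3 - a^2 + sqrt(2)*a*log(-a) + a*(-sqrt(2) - 1 + sqrt(2)*log(2))


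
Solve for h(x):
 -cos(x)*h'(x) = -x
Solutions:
 h(x) = C1 + Integral(x/cos(x), x)


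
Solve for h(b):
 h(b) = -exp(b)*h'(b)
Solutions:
 h(b) = C1*exp(exp(-b))


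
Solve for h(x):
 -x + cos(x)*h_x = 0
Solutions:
 h(x) = C1 + Integral(x/cos(x), x)


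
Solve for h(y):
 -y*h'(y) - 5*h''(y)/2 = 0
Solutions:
 h(y) = C1 + C2*erf(sqrt(5)*y/5)


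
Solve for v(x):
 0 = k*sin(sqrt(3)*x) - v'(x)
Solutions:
 v(x) = C1 - sqrt(3)*k*cos(sqrt(3)*x)/3


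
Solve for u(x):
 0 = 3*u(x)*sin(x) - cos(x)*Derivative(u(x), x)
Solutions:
 u(x) = C1/cos(x)^3


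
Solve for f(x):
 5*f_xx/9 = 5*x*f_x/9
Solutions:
 f(x) = C1 + C2*erfi(sqrt(2)*x/2)


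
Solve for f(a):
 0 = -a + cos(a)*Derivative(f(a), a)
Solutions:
 f(a) = C1 + Integral(a/cos(a), a)


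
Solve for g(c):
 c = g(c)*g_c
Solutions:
 g(c) = -sqrt(C1 + c^2)
 g(c) = sqrt(C1 + c^2)


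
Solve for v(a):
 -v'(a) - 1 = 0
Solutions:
 v(a) = C1 - a


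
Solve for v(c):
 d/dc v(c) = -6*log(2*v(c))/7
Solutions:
 7*Integral(1/(log(_y) + log(2)), (_y, v(c)))/6 = C1 - c


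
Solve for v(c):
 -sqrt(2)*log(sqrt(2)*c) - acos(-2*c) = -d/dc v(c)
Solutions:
 v(c) = C1 + sqrt(2)*c*(log(c) - 1) + c*acos(-2*c) + sqrt(2)*c*log(2)/2 + sqrt(1 - 4*c^2)/2


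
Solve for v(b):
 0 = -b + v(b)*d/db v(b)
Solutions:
 v(b) = -sqrt(C1 + b^2)
 v(b) = sqrt(C1 + b^2)


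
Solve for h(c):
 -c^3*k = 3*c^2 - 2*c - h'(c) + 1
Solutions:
 h(c) = C1 + c^4*k/4 + c^3 - c^2 + c


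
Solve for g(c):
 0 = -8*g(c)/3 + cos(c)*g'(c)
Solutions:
 g(c) = C1*(sin(c) + 1)^(4/3)/(sin(c) - 1)^(4/3)


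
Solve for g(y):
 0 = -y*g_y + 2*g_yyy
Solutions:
 g(y) = C1 + Integral(C2*airyai(2^(2/3)*y/2) + C3*airybi(2^(2/3)*y/2), y)


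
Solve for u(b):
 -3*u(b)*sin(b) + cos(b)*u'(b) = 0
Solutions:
 u(b) = C1/cos(b)^3


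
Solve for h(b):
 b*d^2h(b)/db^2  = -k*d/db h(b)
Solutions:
 h(b) = C1 + b^(1 - re(k))*(C2*sin(log(b)*Abs(im(k))) + C3*cos(log(b)*im(k)))


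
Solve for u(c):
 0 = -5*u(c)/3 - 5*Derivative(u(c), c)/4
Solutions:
 u(c) = C1*exp(-4*c/3)


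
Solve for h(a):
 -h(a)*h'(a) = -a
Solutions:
 h(a) = -sqrt(C1 + a^2)
 h(a) = sqrt(C1 + a^2)


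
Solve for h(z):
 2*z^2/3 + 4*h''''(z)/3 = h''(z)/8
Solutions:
 h(z) = C1 + C2*z + C3*exp(-sqrt(6)*z/8) + C4*exp(sqrt(6)*z/8) + 4*z^4/9 + 512*z^2/9


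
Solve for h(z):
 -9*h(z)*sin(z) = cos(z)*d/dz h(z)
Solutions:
 h(z) = C1*cos(z)^9


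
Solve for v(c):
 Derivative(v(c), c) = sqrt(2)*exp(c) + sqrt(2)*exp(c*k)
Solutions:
 v(c) = C1 + sqrt(2)*exp(c) + sqrt(2)*exp(c*k)/k


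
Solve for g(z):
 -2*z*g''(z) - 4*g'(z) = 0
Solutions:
 g(z) = C1 + C2/z


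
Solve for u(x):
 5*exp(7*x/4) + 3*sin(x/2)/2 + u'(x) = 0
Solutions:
 u(x) = C1 - 20*exp(7*x/4)/7 + 3*cos(x/2)


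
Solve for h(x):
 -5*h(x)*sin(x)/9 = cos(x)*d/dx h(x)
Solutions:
 h(x) = C1*cos(x)^(5/9)


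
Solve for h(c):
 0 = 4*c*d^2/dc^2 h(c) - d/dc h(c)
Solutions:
 h(c) = C1 + C2*c^(5/4)


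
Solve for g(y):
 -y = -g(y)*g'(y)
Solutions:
 g(y) = -sqrt(C1 + y^2)
 g(y) = sqrt(C1 + y^2)


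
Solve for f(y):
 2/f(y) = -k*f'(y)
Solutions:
 f(y) = -sqrt(C1 - 4*y/k)
 f(y) = sqrt(C1 - 4*y/k)


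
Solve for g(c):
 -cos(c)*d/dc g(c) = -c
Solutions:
 g(c) = C1 + Integral(c/cos(c), c)


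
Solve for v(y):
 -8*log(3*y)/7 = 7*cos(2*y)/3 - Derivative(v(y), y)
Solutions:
 v(y) = C1 + 8*y*log(y)/7 - 8*y/7 + 8*y*log(3)/7 + 7*sin(2*y)/6


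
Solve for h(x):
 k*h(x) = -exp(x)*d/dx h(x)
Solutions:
 h(x) = C1*exp(k*exp(-x))


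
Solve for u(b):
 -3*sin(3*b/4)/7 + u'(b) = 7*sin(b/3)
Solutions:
 u(b) = C1 - 21*cos(b/3) - 4*cos(3*b/4)/7


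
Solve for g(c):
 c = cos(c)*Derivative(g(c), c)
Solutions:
 g(c) = C1 + Integral(c/cos(c), c)


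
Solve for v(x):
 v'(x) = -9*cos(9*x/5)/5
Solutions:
 v(x) = C1 - sin(9*x/5)


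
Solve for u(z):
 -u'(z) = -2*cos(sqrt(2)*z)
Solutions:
 u(z) = C1 + sqrt(2)*sin(sqrt(2)*z)


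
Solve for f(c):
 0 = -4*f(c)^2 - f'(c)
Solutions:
 f(c) = 1/(C1 + 4*c)


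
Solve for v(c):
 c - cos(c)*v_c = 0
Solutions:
 v(c) = C1 + Integral(c/cos(c), c)


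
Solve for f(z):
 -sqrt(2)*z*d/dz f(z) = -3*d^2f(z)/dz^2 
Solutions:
 f(z) = C1 + C2*erfi(2^(3/4)*sqrt(3)*z/6)


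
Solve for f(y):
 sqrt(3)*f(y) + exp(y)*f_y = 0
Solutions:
 f(y) = C1*exp(sqrt(3)*exp(-y))


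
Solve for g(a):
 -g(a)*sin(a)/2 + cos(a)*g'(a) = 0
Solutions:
 g(a) = C1/sqrt(cos(a))


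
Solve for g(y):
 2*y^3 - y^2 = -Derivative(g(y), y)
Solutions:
 g(y) = C1 - y^4/2 + y^3/3


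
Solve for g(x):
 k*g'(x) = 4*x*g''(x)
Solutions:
 g(x) = C1 + x^(re(k)/4 + 1)*(C2*sin(log(x)*Abs(im(k))/4) + C3*cos(log(x)*im(k)/4))


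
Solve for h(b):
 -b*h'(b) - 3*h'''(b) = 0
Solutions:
 h(b) = C1 + Integral(C2*airyai(-3^(2/3)*b/3) + C3*airybi(-3^(2/3)*b/3), b)


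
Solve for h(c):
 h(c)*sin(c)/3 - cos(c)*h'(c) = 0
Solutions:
 h(c) = C1/cos(c)^(1/3)


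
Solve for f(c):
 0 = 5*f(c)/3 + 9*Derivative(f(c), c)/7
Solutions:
 f(c) = C1*exp(-35*c/27)


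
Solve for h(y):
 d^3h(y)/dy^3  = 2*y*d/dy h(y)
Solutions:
 h(y) = C1 + Integral(C2*airyai(2^(1/3)*y) + C3*airybi(2^(1/3)*y), y)


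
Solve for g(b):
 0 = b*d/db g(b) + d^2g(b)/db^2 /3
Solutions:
 g(b) = C1 + C2*erf(sqrt(6)*b/2)


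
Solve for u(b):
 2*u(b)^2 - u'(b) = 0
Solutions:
 u(b) = -1/(C1 + 2*b)


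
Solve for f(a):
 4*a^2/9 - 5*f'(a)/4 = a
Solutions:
 f(a) = C1 + 16*a^3/135 - 2*a^2/5


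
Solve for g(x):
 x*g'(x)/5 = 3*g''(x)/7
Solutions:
 g(x) = C1 + C2*erfi(sqrt(210)*x/30)


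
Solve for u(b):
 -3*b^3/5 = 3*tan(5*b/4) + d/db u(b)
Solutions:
 u(b) = C1 - 3*b^4/20 + 12*log(cos(5*b/4))/5


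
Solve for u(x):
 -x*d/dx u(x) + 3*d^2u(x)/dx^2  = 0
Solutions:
 u(x) = C1 + C2*erfi(sqrt(6)*x/6)


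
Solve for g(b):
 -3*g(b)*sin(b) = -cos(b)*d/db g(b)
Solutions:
 g(b) = C1/cos(b)^3


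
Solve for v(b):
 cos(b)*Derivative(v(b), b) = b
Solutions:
 v(b) = C1 + Integral(b/cos(b), b)


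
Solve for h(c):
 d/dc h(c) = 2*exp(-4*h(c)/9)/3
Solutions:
 h(c) = 9*log(-I*(C1 + 8*c/27)^(1/4))
 h(c) = 9*log(I*(C1 + 8*c/27)^(1/4))
 h(c) = 9*log(-(C1 + 8*c/27)^(1/4))
 h(c) = 9*log(C1 + 8*c/27)/4


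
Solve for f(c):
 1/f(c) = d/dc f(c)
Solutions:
 f(c) = -sqrt(C1 + 2*c)
 f(c) = sqrt(C1 + 2*c)


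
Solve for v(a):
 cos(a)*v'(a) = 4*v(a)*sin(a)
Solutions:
 v(a) = C1/cos(a)^4


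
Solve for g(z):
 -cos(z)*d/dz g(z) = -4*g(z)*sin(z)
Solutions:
 g(z) = C1/cos(z)^4


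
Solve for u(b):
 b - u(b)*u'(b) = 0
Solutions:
 u(b) = -sqrt(C1 + b^2)
 u(b) = sqrt(C1 + b^2)


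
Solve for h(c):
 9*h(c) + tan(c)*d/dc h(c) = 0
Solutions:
 h(c) = C1/sin(c)^9


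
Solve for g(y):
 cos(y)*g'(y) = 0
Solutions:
 g(y) = C1


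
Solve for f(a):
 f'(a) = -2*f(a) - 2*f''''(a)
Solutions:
 f(a) = (C1*sin(3^(1/6)*a*sqrt(Abs(8*3^(1/3)/(3*(9 + sqrt(12207)*I)^(1/3)) - sqrt(2)/sqrt(16*3^(1/3)/(9 + sqrt(12207)*I)^(1/3) + (9 + sqrt(12207)*I)^(1/3)) + (9 + sqrt(12207)*I)^(1/3)/6))/2) + C2*cos(3^(1/6)*a*sqrt(8*3^(1/3)/(3*(9 + sqrt(12207)*I)^(1/3)) - sqrt(2)/sqrt(16*3^(1/3)/(9 + sqrt(12207)*I)^(1/3) + (9 + sqrt(12207)*I)^(1/3)) + (9 + sqrt(12207)*I)^(1/3)/6)/2))*exp(-sqrt(2)*3^(2/3)*a*sqrt(16*3^(1/3)/(9 + sqrt(12207)*I)^(1/3) + (9 + sqrt(12207)*I)^(1/3))/12) + (C3*sin(3^(1/6)*a*sqrt(Abs(8*3^(1/3)/(3*(9 + sqrt(12207)*I)^(1/3)) + sqrt(2)/sqrt(16*3^(1/3)/(9 + sqrt(12207)*I)^(1/3) + (9 + sqrt(12207)*I)^(1/3)) + (9 + sqrt(12207)*I)^(1/3)/6))/2) + C4*cos(3^(1/6)*a*sqrt(8*3^(1/3)/(3*(9 + sqrt(12207)*I)^(1/3)) + sqrt(2)/sqrt(16*3^(1/3)/(9 + sqrt(12207)*I)^(1/3) + (9 + sqrt(12207)*I)^(1/3)) + (9 + sqrt(12207)*I)^(1/3)/6)/2))*exp(sqrt(2)*3^(2/3)*a*sqrt(16*3^(1/3)/(9 + sqrt(12207)*I)^(1/3) + (9 + sqrt(12207)*I)^(1/3))/12)


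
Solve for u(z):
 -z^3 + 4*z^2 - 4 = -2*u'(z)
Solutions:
 u(z) = C1 + z^4/8 - 2*z^3/3 + 2*z


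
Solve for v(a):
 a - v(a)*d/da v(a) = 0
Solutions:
 v(a) = -sqrt(C1 + a^2)
 v(a) = sqrt(C1 + a^2)


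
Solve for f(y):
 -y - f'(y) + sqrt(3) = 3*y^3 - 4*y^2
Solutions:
 f(y) = C1 - 3*y^4/4 + 4*y^3/3 - y^2/2 + sqrt(3)*y


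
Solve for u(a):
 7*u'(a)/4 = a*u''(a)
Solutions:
 u(a) = C1 + C2*a^(11/4)


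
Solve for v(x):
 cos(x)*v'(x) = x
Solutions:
 v(x) = C1 + Integral(x/cos(x), x)


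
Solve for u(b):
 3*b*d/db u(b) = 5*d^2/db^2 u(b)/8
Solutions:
 u(b) = C1 + C2*erfi(2*sqrt(15)*b/5)


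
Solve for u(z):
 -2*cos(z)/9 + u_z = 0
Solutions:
 u(z) = C1 + 2*sin(z)/9


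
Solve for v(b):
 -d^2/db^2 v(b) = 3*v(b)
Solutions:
 v(b) = C1*sin(sqrt(3)*b) + C2*cos(sqrt(3)*b)


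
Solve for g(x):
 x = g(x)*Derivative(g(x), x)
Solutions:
 g(x) = -sqrt(C1 + x^2)
 g(x) = sqrt(C1 + x^2)


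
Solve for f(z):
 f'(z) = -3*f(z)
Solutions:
 f(z) = C1*exp(-3*z)


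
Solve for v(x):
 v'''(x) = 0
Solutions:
 v(x) = C1 + C2*x + C3*x^2


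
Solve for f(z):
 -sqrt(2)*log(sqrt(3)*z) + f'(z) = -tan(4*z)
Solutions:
 f(z) = C1 + sqrt(2)*z*(log(z) - 1) + sqrt(2)*z*log(3)/2 + log(cos(4*z))/4


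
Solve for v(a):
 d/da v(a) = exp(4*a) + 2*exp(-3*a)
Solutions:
 v(a) = C1 + exp(4*a)/4 - 2*exp(-3*a)/3


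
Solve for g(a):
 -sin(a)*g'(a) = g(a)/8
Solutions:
 g(a) = C1*(cos(a) + 1)^(1/16)/(cos(a) - 1)^(1/16)


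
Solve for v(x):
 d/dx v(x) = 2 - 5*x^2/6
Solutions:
 v(x) = C1 - 5*x^3/18 + 2*x


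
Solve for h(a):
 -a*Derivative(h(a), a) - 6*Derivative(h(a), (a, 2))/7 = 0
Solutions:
 h(a) = C1 + C2*erf(sqrt(21)*a/6)


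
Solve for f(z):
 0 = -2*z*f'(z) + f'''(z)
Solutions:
 f(z) = C1 + Integral(C2*airyai(2^(1/3)*z) + C3*airybi(2^(1/3)*z), z)


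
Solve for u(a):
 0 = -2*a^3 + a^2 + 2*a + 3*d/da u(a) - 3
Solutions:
 u(a) = C1 + a^4/6 - a^3/9 - a^2/3 + a


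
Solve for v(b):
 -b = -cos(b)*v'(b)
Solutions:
 v(b) = C1 + Integral(b/cos(b), b)


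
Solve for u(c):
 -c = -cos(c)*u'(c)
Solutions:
 u(c) = C1 + Integral(c/cos(c), c)


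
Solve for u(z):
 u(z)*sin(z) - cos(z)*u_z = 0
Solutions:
 u(z) = C1/cos(z)


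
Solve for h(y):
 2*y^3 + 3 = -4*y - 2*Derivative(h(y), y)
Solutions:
 h(y) = C1 - y^4/4 - y^2 - 3*y/2


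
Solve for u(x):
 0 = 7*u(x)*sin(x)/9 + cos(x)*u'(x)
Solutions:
 u(x) = C1*cos(x)^(7/9)


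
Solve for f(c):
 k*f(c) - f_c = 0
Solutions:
 f(c) = C1*exp(c*k)


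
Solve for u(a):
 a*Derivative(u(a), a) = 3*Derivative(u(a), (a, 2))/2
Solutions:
 u(a) = C1 + C2*erfi(sqrt(3)*a/3)


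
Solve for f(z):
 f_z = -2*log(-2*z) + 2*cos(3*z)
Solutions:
 f(z) = C1 - 2*z*log(-z) - 2*z*log(2) + 2*z + 2*sin(3*z)/3


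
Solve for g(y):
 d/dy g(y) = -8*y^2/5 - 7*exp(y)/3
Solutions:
 g(y) = C1 - 8*y^3/15 - 7*exp(y)/3


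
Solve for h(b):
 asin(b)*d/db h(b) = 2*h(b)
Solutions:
 h(b) = C1*exp(2*Integral(1/asin(b), b))


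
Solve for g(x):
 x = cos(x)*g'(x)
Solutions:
 g(x) = C1 + Integral(x/cos(x), x)


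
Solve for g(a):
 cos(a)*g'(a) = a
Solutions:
 g(a) = C1 + Integral(a/cos(a), a)


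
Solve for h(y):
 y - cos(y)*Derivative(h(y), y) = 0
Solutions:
 h(y) = C1 + Integral(y/cos(y), y)


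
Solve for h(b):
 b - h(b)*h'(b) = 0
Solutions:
 h(b) = -sqrt(C1 + b^2)
 h(b) = sqrt(C1 + b^2)


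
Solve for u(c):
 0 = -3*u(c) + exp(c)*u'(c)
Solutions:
 u(c) = C1*exp(-3*exp(-c))


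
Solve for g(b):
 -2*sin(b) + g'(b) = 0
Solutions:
 g(b) = C1 - 2*cos(b)


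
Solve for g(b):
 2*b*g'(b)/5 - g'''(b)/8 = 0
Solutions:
 g(b) = C1 + Integral(C2*airyai(2*2^(1/3)*5^(2/3)*b/5) + C3*airybi(2*2^(1/3)*5^(2/3)*b/5), b)


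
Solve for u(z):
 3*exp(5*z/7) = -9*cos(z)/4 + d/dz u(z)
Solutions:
 u(z) = C1 + 21*exp(5*z/7)/5 + 9*sin(z)/4


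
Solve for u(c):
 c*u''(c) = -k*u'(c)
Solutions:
 u(c) = C1 + c^(1 - re(k))*(C2*sin(log(c)*Abs(im(k))) + C3*cos(log(c)*im(k)))


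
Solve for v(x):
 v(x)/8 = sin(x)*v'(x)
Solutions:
 v(x) = C1*(cos(x) - 1)^(1/16)/(cos(x) + 1)^(1/16)


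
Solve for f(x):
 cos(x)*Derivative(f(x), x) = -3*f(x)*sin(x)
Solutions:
 f(x) = C1*cos(x)^3


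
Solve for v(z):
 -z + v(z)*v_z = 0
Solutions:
 v(z) = -sqrt(C1 + z^2)
 v(z) = sqrt(C1 + z^2)


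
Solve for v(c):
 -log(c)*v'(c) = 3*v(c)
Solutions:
 v(c) = C1*exp(-3*li(c))


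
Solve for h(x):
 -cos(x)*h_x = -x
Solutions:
 h(x) = C1 + Integral(x/cos(x), x)


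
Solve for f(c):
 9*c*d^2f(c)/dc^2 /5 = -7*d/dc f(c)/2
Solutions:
 f(c) = C1 + C2/c^(17/18)


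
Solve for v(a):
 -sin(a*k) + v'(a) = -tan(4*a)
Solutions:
 v(a) = C1 + Piecewise((-cos(a*k)/k, Ne(k, 0)), (0, True)) + log(cos(4*a))/4


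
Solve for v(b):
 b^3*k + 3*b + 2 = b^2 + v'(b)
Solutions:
 v(b) = C1 + b^4*k/4 - b^3/3 + 3*b^2/2 + 2*b


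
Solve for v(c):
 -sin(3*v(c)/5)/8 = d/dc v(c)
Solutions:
 c/8 + 5*log(cos(3*v(c)/5) - 1)/6 - 5*log(cos(3*v(c)/5) + 1)/6 = C1


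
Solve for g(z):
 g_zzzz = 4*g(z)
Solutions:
 g(z) = C1*exp(-sqrt(2)*z) + C2*exp(sqrt(2)*z) + C3*sin(sqrt(2)*z) + C4*cos(sqrt(2)*z)


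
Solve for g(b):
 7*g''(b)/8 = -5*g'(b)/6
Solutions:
 g(b) = C1 + C2*exp(-20*b/21)


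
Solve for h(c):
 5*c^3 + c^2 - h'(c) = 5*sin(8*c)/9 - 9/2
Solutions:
 h(c) = C1 + 5*c^4/4 + c^3/3 + 9*c/2 + 5*cos(8*c)/72


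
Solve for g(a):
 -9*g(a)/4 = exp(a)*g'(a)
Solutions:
 g(a) = C1*exp(9*exp(-a)/4)


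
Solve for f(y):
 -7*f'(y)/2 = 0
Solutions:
 f(y) = C1


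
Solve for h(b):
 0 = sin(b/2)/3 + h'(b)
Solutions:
 h(b) = C1 + 2*cos(b/2)/3


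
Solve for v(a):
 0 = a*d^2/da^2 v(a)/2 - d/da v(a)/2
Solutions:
 v(a) = C1 + C2*a^2


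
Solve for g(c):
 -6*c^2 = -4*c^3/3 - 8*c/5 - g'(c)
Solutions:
 g(c) = C1 - c^4/3 + 2*c^3 - 4*c^2/5


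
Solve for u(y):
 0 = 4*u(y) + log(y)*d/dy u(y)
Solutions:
 u(y) = C1*exp(-4*li(y))


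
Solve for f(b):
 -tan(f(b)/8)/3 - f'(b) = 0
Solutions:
 f(b) = -8*asin(C1*exp(-b/24)) + 8*pi
 f(b) = 8*asin(C1*exp(-b/24))


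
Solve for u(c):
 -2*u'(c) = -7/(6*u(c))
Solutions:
 u(c) = -sqrt(C1 + 42*c)/6
 u(c) = sqrt(C1 + 42*c)/6


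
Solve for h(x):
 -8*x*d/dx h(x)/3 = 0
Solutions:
 h(x) = C1


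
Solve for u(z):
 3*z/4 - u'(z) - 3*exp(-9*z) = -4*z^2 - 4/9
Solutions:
 u(z) = C1 + 4*z^3/3 + 3*z^2/8 + 4*z/9 + exp(-9*z)/3


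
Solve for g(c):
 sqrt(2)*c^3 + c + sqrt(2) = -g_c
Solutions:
 g(c) = C1 - sqrt(2)*c^4/4 - c^2/2 - sqrt(2)*c


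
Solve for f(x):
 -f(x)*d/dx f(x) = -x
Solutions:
 f(x) = -sqrt(C1 + x^2)
 f(x) = sqrt(C1 + x^2)


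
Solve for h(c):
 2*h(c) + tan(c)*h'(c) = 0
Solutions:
 h(c) = C1/sin(c)^2


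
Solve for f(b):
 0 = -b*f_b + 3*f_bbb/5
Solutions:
 f(b) = C1 + Integral(C2*airyai(3^(2/3)*5^(1/3)*b/3) + C3*airybi(3^(2/3)*5^(1/3)*b/3), b)


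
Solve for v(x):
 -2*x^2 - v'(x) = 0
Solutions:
 v(x) = C1 - 2*x^3/3


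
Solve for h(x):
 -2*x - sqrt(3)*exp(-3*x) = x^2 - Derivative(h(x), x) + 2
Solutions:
 h(x) = C1 + x^3/3 + x^2 + 2*x - sqrt(3)*exp(-3*x)/3


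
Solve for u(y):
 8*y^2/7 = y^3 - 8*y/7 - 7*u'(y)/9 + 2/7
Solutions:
 u(y) = C1 + 9*y^4/28 - 24*y^3/49 - 36*y^2/49 + 18*y/49


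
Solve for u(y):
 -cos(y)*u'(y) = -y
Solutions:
 u(y) = C1 + Integral(y/cos(y), y)


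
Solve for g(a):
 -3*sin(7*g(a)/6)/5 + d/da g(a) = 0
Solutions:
 -3*a/5 + 3*log(cos(7*g(a)/6) - 1)/7 - 3*log(cos(7*g(a)/6) + 1)/7 = C1


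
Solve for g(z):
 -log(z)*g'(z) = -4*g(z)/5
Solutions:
 g(z) = C1*exp(4*li(z)/5)


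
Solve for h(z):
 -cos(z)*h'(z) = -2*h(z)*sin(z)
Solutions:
 h(z) = C1/cos(z)^2


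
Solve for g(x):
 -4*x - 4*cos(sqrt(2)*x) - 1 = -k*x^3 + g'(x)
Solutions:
 g(x) = C1 + k*x^4/4 - 2*x^2 - x - 2*sqrt(2)*sin(sqrt(2)*x)


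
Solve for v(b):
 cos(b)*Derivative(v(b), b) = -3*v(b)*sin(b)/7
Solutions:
 v(b) = C1*cos(b)^(3/7)


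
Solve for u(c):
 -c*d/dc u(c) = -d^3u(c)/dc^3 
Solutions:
 u(c) = C1 + Integral(C2*airyai(c) + C3*airybi(c), c)


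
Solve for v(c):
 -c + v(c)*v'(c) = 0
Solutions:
 v(c) = -sqrt(C1 + c^2)
 v(c) = sqrt(C1 + c^2)


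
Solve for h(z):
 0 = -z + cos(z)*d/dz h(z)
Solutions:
 h(z) = C1 + Integral(z/cos(z), z)


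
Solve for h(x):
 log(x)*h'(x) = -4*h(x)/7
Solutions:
 h(x) = C1*exp(-4*li(x)/7)


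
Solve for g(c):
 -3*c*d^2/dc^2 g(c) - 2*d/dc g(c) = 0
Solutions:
 g(c) = C1 + C2*c^(1/3)


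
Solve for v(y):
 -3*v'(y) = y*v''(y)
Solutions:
 v(y) = C1 + C2/y^2


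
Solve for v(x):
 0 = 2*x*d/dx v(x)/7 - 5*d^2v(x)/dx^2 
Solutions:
 v(x) = C1 + C2*erfi(sqrt(35)*x/35)


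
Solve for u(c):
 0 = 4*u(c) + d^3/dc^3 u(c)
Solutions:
 u(c) = C3*exp(-2^(2/3)*c) + (C1*sin(2^(2/3)*sqrt(3)*c/2) + C2*cos(2^(2/3)*sqrt(3)*c/2))*exp(2^(2/3)*c/2)


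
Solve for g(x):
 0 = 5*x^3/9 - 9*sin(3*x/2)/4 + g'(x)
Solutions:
 g(x) = C1 - 5*x^4/36 - 3*cos(3*x/2)/2


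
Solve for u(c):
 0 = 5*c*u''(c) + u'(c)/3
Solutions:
 u(c) = C1 + C2*c^(14/15)


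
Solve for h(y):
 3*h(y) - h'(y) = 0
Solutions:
 h(y) = C1*exp(3*y)


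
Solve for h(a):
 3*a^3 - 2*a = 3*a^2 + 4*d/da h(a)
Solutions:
 h(a) = C1 + 3*a^4/16 - a^3/4 - a^2/4


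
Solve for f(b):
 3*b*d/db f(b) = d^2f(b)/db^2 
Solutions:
 f(b) = C1 + C2*erfi(sqrt(6)*b/2)


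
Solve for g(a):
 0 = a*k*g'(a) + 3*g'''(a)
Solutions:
 g(a) = C1 + Integral(C2*airyai(3^(2/3)*a*(-k)^(1/3)/3) + C3*airybi(3^(2/3)*a*(-k)^(1/3)/3), a)


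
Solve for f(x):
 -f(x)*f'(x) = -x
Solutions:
 f(x) = -sqrt(C1 + x^2)
 f(x) = sqrt(C1 + x^2)


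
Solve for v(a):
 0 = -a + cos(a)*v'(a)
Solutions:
 v(a) = C1 + Integral(a/cos(a), a)


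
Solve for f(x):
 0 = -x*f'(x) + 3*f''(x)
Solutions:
 f(x) = C1 + C2*erfi(sqrt(6)*x/6)


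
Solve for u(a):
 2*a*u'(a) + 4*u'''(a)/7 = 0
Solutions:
 u(a) = C1 + Integral(C2*airyai(-2^(2/3)*7^(1/3)*a/2) + C3*airybi(-2^(2/3)*7^(1/3)*a/2), a)


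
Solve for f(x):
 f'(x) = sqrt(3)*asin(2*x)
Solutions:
 f(x) = C1 + sqrt(3)*(x*asin(2*x) + sqrt(1 - 4*x^2)/2)


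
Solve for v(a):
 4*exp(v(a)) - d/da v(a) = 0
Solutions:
 v(a) = log(-1/(C1 + 4*a))


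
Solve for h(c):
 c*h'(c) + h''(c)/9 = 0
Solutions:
 h(c) = C1 + C2*erf(3*sqrt(2)*c/2)


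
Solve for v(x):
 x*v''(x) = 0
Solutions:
 v(x) = C1 + C2*x


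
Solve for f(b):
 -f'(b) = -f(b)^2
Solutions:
 f(b) = -1/(C1 + b)


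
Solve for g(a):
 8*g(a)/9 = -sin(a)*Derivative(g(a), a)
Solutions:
 g(a) = C1*(cos(a) + 1)^(4/9)/(cos(a) - 1)^(4/9)


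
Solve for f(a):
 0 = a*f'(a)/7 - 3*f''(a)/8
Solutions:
 f(a) = C1 + C2*erfi(2*sqrt(21)*a/21)


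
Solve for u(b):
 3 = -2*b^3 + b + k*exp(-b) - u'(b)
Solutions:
 u(b) = C1 - b^4/2 + b^2/2 - 3*b - k*exp(-b)


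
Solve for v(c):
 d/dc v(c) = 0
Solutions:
 v(c) = C1


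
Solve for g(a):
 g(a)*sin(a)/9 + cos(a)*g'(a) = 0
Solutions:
 g(a) = C1*cos(a)^(1/9)


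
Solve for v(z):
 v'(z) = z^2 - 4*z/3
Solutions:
 v(z) = C1 + z^3/3 - 2*z^2/3


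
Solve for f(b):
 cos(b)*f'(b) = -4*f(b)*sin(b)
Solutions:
 f(b) = C1*cos(b)^4


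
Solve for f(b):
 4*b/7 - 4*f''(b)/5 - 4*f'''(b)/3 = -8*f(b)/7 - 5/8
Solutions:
 f(b) = C1*exp(-b*(7*7^(1/3)/(95*sqrt(15) + 368)^(1/3) + 14 + 7^(2/3)*(95*sqrt(15) + 368)^(1/3))/70)*sin(sqrt(3)*7^(1/3)*b*(-7^(1/3)*(95*sqrt(15) + 368)^(1/3) + 7/(95*sqrt(15) + 368)^(1/3))/70) + C2*exp(-b*(7*7^(1/3)/(95*sqrt(15) + 368)^(1/3) + 14 + 7^(2/3)*(95*sqrt(15) + 368)^(1/3))/70)*cos(sqrt(3)*7^(1/3)*b*(-7^(1/3)*(95*sqrt(15) + 368)^(1/3) + 7/(95*sqrt(15) + 368)^(1/3))/70) + C3*exp(b*(-7 + 7*7^(1/3)/(95*sqrt(15) + 368)^(1/3) + 7^(2/3)*(95*sqrt(15) + 368)^(1/3))/35) - b/2 - 35/64


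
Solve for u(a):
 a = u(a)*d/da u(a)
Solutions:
 u(a) = -sqrt(C1 + a^2)
 u(a) = sqrt(C1 + a^2)


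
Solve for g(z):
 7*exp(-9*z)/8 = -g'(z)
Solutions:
 g(z) = C1 + 7*exp(-9*z)/72


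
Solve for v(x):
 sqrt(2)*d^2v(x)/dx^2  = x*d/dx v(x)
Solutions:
 v(x) = C1 + C2*erfi(2^(1/4)*x/2)


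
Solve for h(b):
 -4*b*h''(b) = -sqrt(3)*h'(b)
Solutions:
 h(b) = C1 + C2*b^(sqrt(3)/4 + 1)


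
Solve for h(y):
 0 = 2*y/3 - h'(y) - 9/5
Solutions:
 h(y) = C1 + y^2/3 - 9*y/5


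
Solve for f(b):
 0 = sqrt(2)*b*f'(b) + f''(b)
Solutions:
 f(b) = C1 + C2*erf(2^(3/4)*b/2)


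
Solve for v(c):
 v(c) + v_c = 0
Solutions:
 v(c) = C1*exp(-c)


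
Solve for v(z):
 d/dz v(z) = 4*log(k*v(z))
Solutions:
 li(k*v(z))/k = C1 + 4*z


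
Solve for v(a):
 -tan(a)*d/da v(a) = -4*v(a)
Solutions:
 v(a) = C1*sin(a)^4


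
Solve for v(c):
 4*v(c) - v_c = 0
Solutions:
 v(c) = C1*exp(4*c)


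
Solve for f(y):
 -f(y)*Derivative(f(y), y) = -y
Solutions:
 f(y) = -sqrt(C1 + y^2)
 f(y) = sqrt(C1 + y^2)


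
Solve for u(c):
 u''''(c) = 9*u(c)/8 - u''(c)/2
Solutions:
 u(c) = C1*exp(-c*sqrt(-1 + sqrt(19))/2) + C2*exp(c*sqrt(-1 + sqrt(19))/2) + C3*sin(c*sqrt(1 + sqrt(19))/2) + C4*cos(c*sqrt(1 + sqrt(19))/2)


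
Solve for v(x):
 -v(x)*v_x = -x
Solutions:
 v(x) = -sqrt(C1 + x^2)
 v(x) = sqrt(C1 + x^2)


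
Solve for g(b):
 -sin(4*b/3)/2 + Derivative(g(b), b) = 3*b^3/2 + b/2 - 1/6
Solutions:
 g(b) = C1 + 3*b^4/8 + b^2/4 - b/6 - 3*cos(4*b/3)/8


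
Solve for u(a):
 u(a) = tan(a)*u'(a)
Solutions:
 u(a) = C1*sin(a)


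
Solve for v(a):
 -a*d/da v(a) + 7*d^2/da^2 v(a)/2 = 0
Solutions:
 v(a) = C1 + C2*erfi(sqrt(7)*a/7)


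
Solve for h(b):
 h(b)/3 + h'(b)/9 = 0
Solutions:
 h(b) = C1*exp(-3*b)


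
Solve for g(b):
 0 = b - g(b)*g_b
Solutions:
 g(b) = -sqrt(C1 + b^2)
 g(b) = sqrt(C1 + b^2)


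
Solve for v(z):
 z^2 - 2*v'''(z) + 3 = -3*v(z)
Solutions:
 v(z) = C3*exp(2^(2/3)*3^(1/3)*z/2) - z^2/3 + (C1*sin(2^(2/3)*3^(5/6)*z/4) + C2*cos(2^(2/3)*3^(5/6)*z/4))*exp(-2^(2/3)*3^(1/3)*z/4) - 1


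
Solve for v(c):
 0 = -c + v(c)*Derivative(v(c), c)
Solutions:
 v(c) = -sqrt(C1 + c^2)
 v(c) = sqrt(C1 + c^2)


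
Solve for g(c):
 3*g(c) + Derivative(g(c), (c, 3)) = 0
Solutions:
 g(c) = C3*exp(-3^(1/3)*c) + (C1*sin(3^(5/6)*c/2) + C2*cos(3^(5/6)*c/2))*exp(3^(1/3)*c/2)


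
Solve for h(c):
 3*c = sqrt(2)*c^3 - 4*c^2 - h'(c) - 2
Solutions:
 h(c) = C1 + sqrt(2)*c^4/4 - 4*c^3/3 - 3*c^2/2 - 2*c


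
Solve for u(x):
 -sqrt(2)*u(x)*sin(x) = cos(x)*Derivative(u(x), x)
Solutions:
 u(x) = C1*cos(x)^(sqrt(2))


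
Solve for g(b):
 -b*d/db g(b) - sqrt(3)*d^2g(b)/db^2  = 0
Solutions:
 g(b) = C1 + C2*erf(sqrt(2)*3^(3/4)*b/6)


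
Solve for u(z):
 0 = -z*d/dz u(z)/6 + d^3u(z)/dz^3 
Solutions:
 u(z) = C1 + Integral(C2*airyai(6^(2/3)*z/6) + C3*airybi(6^(2/3)*z/6), z)


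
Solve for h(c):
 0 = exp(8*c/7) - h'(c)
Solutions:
 h(c) = C1 + 7*exp(8*c/7)/8


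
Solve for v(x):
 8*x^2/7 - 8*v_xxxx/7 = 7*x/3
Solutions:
 v(x) = C1 + C2*x + C3*x^2 + C4*x^3 + x^6/360 - 49*x^5/2880


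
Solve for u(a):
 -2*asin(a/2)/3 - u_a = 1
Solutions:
 u(a) = C1 - 2*a*asin(a/2)/3 - a - 2*sqrt(4 - a^2)/3


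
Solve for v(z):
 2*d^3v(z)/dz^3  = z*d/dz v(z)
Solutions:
 v(z) = C1 + Integral(C2*airyai(2^(2/3)*z/2) + C3*airybi(2^(2/3)*z/2), z)


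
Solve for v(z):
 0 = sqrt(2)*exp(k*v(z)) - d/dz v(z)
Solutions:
 v(z) = Piecewise((log(-1/(C1*k + sqrt(2)*k*z))/k, Ne(k, 0)), (nan, True))
 v(z) = Piecewise((C1 + sqrt(2)*z, Eq(k, 0)), (nan, True))


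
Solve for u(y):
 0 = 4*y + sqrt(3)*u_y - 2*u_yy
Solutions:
 u(y) = C1 + C2*exp(sqrt(3)*y/2) - 2*sqrt(3)*y^2/3 - 8*y/3


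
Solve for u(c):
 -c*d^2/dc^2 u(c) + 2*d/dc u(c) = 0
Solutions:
 u(c) = C1 + C2*c^3


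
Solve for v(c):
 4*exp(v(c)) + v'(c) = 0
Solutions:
 v(c) = log(1/(C1 + 4*c))


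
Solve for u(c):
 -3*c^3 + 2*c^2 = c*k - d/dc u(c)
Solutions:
 u(c) = C1 + 3*c^4/4 - 2*c^3/3 + c^2*k/2


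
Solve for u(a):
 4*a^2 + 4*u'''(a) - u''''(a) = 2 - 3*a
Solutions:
 u(a) = C1 + C2*a + C3*a^2 + C4*exp(4*a) - a^5/60 - 5*a^4/96 + a^3/32


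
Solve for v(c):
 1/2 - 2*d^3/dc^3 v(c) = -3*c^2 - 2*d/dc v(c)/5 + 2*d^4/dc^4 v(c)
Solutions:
 v(c) = C1 + C2*exp(-c*(10*10^(1/3)/(3*sqrt(21) + 17)^(1/3) + 10^(2/3)*(3*sqrt(21) + 17)^(1/3) + 20)/60)*sin(10^(1/3)*sqrt(3)*c*(-10^(1/3)*(3*sqrt(21) + 17)^(1/3) + 10/(3*sqrt(21) + 17)^(1/3))/60) + C3*exp(-c*(10*10^(1/3)/(3*sqrt(21) + 17)^(1/3) + 10^(2/3)*(3*sqrt(21) + 17)^(1/3) + 20)/60)*cos(10^(1/3)*sqrt(3)*c*(-10^(1/3)*(3*sqrt(21) + 17)^(1/3) + 10/(3*sqrt(21) + 17)^(1/3))/60) + C4*exp(c*(-10 + 10*10^(1/3)/(3*sqrt(21) + 17)^(1/3) + 10^(2/3)*(3*sqrt(21) + 17)^(1/3))/30) - 5*c^3/2 - 305*c/4


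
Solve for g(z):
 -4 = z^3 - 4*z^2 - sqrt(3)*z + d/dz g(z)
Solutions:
 g(z) = C1 - z^4/4 + 4*z^3/3 + sqrt(3)*z^2/2 - 4*z


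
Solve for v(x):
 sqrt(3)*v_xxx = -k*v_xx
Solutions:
 v(x) = C1 + C2*x + C3*exp(-sqrt(3)*k*x/3)


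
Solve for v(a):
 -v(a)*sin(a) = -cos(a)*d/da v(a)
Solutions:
 v(a) = C1/cos(a)


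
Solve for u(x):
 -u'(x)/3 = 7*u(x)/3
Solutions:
 u(x) = C1*exp(-7*x)


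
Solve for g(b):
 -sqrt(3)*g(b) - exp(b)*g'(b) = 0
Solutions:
 g(b) = C1*exp(sqrt(3)*exp(-b))


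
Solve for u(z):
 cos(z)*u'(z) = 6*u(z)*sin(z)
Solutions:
 u(z) = C1/cos(z)^6


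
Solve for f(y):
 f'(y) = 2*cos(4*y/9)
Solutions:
 f(y) = C1 + 9*sin(4*y/9)/2


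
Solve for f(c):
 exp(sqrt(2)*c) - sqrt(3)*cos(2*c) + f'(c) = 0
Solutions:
 f(c) = C1 - sqrt(2)*exp(sqrt(2)*c)/2 + sqrt(3)*sin(2*c)/2


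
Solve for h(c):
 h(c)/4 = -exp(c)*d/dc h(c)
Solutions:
 h(c) = C1*exp(exp(-c)/4)


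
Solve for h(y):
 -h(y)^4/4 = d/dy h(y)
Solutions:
 h(y) = 2^(2/3)*(1/(C1 + 3*y))^(1/3)
 h(y) = (-6^(2/3) - 3*2^(2/3)*3^(1/6)*I)*(1/(C1 + y))^(1/3)/6
 h(y) = (-6^(2/3) + 3*2^(2/3)*3^(1/6)*I)*(1/(C1 + y))^(1/3)/6


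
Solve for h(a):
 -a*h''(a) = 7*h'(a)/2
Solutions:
 h(a) = C1 + C2/a^(5/2)


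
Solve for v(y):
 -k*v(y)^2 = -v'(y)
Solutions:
 v(y) = -1/(C1 + k*y)


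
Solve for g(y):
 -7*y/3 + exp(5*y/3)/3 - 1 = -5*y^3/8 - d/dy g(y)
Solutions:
 g(y) = C1 - 5*y^4/32 + 7*y^2/6 + y - exp(5*y/3)/5


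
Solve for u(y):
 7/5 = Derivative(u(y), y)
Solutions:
 u(y) = C1 + 7*y/5


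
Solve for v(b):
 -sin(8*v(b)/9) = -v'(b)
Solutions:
 -b + 9*log(cos(8*v(b)/9) - 1)/16 - 9*log(cos(8*v(b)/9) + 1)/16 = C1


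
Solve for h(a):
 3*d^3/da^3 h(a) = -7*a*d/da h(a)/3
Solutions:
 h(a) = C1 + Integral(C2*airyai(-21^(1/3)*a/3) + C3*airybi(-21^(1/3)*a/3), a)


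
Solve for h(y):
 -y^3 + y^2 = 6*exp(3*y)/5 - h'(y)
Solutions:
 h(y) = C1 + y^4/4 - y^3/3 + 2*exp(3*y)/5


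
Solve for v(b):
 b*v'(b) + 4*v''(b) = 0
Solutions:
 v(b) = C1 + C2*erf(sqrt(2)*b/4)


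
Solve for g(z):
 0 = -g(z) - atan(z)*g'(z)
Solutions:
 g(z) = C1*exp(-Integral(1/atan(z), z))


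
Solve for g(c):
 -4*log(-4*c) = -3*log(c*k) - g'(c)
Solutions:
 g(c) = C1 + c*(-3*log(-k) - 1 + 8*log(2)) + c*log(-c)


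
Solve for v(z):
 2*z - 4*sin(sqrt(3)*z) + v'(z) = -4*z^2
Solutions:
 v(z) = C1 - 4*z^3/3 - z^2 - 4*sqrt(3)*cos(sqrt(3)*z)/3


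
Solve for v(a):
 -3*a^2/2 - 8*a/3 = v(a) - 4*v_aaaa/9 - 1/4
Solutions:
 v(a) = C1*exp(-sqrt(6)*a/2) + C2*exp(sqrt(6)*a/2) + C3*sin(sqrt(6)*a/2) + C4*cos(sqrt(6)*a/2) - 3*a^2/2 - 8*a/3 + 1/4


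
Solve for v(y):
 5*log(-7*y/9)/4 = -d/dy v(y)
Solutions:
 v(y) = C1 - 5*y*log(-y)/4 + 5*y*(-log(7) + 1 + 2*log(3))/4


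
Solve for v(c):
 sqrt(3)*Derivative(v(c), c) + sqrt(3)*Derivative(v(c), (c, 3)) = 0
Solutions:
 v(c) = C1 + C2*sin(c) + C3*cos(c)


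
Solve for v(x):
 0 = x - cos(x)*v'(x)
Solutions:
 v(x) = C1 + Integral(x/cos(x), x)


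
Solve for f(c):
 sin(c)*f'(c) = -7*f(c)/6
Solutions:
 f(c) = C1*(cos(c) + 1)^(7/12)/(cos(c) - 1)^(7/12)


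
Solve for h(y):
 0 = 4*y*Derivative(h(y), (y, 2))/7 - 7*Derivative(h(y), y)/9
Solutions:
 h(y) = C1 + C2*y^(85/36)


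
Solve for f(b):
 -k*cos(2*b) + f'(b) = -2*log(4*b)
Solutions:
 f(b) = C1 - 2*b*log(b) - 4*b*log(2) + 2*b + k*sin(2*b)/2


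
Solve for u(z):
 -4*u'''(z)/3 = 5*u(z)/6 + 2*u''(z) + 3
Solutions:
 u(z) = C1*exp(z*(-4 + 2*2^(1/3)/(3*sqrt(5) + 7)^(1/3) + 2^(2/3)*(3*sqrt(5) + 7)^(1/3))/8)*sin(2^(1/3)*sqrt(3)*z*(-2^(1/3)*(3*sqrt(5) + 7)^(1/3) + 2/(3*sqrt(5) + 7)^(1/3))/8) + C2*exp(z*(-4 + 2*2^(1/3)/(3*sqrt(5) + 7)^(1/3) + 2^(2/3)*(3*sqrt(5) + 7)^(1/3))/8)*cos(2^(1/3)*sqrt(3)*z*(-2^(1/3)*(3*sqrt(5) + 7)^(1/3) + 2/(3*sqrt(5) + 7)^(1/3))/8) + C3*exp(-z*(2*2^(1/3)/(3*sqrt(5) + 7)^(1/3) + 2 + 2^(2/3)*(3*sqrt(5) + 7)^(1/3))/4) - 18/5


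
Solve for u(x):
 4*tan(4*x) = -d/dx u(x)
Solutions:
 u(x) = C1 + log(cos(4*x))


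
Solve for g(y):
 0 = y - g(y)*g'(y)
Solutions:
 g(y) = -sqrt(C1 + y^2)
 g(y) = sqrt(C1 + y^2)


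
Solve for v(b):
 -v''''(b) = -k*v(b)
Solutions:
 v(b) = C1*exp(-b*k^(1/4)) + C2*exp(b*k^(1/4)) + C3*exp(-I*b*k^(1/4)) + C4*exp(I*b*k^(1/4))


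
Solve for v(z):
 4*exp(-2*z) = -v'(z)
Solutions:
 v(z) = C1 + 2*exp(-2*z)


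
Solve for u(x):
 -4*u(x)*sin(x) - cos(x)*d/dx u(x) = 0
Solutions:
 u(x) = C1*cos(x)^4


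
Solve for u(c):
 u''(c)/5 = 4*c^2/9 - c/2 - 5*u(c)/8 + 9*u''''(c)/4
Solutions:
 u(c) = C1*exp(-sqrt(10)*c*sqrt(4 + sqrt(2266))/30) + C2*exp(sqrt(10)*c*sqrt(4 + sqrt(2266))/30) + C3*sin(sqrt(10)*c*sqrt(-4 + sqrt(2266))/30) + C4*cos(sqrt(10)*c*sqrt(-4 + sqrt(2266))/30) + 32*c^2/45 - 4*c/5 - 512/1125


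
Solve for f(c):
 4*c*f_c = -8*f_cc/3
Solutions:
 f(c) = C1 + C2*erf(sqrt(3)*c/2)


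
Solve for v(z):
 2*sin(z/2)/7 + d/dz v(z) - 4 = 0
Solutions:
 v(z) = C1 + 4*z + 4*cos(z/2)/7


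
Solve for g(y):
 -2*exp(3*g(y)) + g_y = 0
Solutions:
 g(y) = log(-1/(C1 + 6*y))/3
 g(y) = log((-1/(C1 + 2*y))^(1/3)*(-3^(2/3) - 3*3^(1/6)*I)/6)
 g(y) = log((-1/(C1 + 2*y))^(1/3)*(-3^(2/3) + 3*3^(1/6)*I)/6)


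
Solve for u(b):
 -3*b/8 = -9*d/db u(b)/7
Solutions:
 u(b) = C1 + 7*b^2/48


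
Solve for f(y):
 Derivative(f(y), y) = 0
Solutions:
 f(y) = C1


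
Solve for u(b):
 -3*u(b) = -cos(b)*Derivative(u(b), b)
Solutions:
 u(b) = C1*(sin(b) + 1)^(3/2)/(sin(b) - 1)^(3/2)


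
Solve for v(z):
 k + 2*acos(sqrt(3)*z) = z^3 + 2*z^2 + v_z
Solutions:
 v(z) = C1 + k*z - z^4/4 - 2*z^3/3 + 2*z*acos(sqrt(3)*z) - 2*sqrt(3)*sqrt(1 - 3*z^2)/3


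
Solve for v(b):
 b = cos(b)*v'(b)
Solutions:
 v(b) = C1 + Integral(b/cos(b), b)


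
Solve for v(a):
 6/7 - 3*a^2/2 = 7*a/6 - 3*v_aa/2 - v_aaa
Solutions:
 v(a) = C1 + C2*a + C3*exp(-3*a/2) + a^4/12 - 5*a^3/54 - 19*a^2/189


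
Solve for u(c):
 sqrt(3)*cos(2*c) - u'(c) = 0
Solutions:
 u(c) = C1 + sqrt(3)*sin(2*c)/2


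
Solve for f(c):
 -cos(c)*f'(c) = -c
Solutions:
 f(c) = C1 + Integral(c/cos(c), c)


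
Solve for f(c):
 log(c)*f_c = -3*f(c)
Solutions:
 f(c) = C1*exp(-3*li(c))


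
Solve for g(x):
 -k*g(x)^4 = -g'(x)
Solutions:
 g(x) = (-1/(C1 + 3*k*x))^(1/3)
 g(x) = (-1/(C1 + k*x))^(1/3)*(-3^(2/3) - 3*3^(1/6)*I)/6
 g(x) = (-1/(C1 + k*x))^(1/3)*(-3^(2/3) + 3*3^(1/6)*I)/6


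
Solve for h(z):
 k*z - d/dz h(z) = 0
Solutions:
 h(z) = C1 + k*z^2/2


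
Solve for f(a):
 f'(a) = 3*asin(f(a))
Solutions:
 Integral(1/asin(_y), (_y, f(a))) = C1 + 3*a


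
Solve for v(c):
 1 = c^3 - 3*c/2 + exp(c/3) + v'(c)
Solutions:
 v(c) = C1 - c^4/4 + 3*c^2/4 + c - 3*exp(c/3)


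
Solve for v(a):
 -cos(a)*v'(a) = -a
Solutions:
 v(a) = C1 + Integral(a/cos(a), a)


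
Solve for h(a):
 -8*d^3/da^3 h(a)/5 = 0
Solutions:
 h(a) = C1 + C2*a + C3*a^2


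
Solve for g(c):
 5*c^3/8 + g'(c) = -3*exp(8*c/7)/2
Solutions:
 g(c) = C1 - 5*c^4/32 - 21*exp(8*c/7)/16


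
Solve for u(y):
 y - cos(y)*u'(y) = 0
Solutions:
 u(y) = C1 + Integral(y/cos(y), y)


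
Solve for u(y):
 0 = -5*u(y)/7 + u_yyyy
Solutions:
 u(y) = C1*exp(-5^(1/4)*7^(3/4)*y/7) + C2*exp(5^(1/4)*7^(3/4)*y/7) + C3*sin(5^(1/4)*7^(3/4)*y/7) + C4*cos(5^(1/4)*7^(3/4)*y/7)


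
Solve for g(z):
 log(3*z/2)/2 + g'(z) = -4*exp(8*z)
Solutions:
 g(z) = C1 - z*log(z)/2 + z*(-log(3) + 1/2 + log(6)/2) - exp(8*z)/2


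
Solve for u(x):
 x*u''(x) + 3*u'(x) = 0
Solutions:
 u(x) = C1 + C2/x^2


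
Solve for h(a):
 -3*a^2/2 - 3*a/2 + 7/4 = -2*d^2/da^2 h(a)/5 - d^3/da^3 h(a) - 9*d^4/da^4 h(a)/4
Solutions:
 h(a) = C1 + C2*a + 5*a^4/16 - 5*a^3/2 - 145*a^2/32 + (C3*sin(2*sqrt(65)*a/45) + C4*cos(2*sqrt(65)*a/45))*exp(-2*a/9)


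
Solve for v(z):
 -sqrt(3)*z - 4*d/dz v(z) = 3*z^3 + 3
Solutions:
 v(z) = C1 - 3*z^4/16 - sqrt(3)*z^2/8 - 3*z/4


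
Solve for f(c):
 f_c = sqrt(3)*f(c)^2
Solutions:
 f(c) = -1/(C1 + sqrt(3)*c)


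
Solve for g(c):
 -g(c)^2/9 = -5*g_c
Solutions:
 g(c) = -45/(C1 + c)


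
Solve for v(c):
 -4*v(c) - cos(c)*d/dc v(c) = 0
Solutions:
 v(c) = C1*(sin(c)^2 - 2*sin(c) + 1)/(sin(c)^2 + 2*sin(c) + 1)


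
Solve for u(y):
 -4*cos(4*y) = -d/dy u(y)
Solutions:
 u(y) = C1 + sin(4*y)


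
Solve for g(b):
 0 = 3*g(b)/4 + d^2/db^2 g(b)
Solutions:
 g(b) = C1*sin(sqrt(3)*b/2) + C2*cos(sqrt(3)*b/2)


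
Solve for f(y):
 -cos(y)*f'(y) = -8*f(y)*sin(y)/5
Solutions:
 f(y) = C1/cos(y)^(8/5)


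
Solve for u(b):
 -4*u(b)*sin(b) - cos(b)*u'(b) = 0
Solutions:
 u(b) = C1*cos(b)^4


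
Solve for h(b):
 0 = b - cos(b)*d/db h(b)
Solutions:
 h(b) = C1 + Integral(b/cos(b), b)


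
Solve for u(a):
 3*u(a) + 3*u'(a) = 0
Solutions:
 u(a) = C1*exp(-a)


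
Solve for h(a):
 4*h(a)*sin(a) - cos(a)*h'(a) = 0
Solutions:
 h(a) = C1/cos(a)^4


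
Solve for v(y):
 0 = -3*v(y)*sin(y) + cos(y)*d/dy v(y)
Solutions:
 v(y) = C1/cos(y)^3


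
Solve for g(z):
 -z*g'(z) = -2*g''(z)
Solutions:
 g(z) = C1 + C2*erfi(z/2)
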